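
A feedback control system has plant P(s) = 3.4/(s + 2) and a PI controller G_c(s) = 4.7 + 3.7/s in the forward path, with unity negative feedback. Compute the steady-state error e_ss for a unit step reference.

0

The open loop G_c(s)P(s) has a pole at the origin (type 1), so the static position error constant is infinite and e_ss = 1/(1+∞) = 0.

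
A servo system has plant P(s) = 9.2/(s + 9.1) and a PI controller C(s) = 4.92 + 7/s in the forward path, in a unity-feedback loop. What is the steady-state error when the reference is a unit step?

The open loop C(s)P(s) has a pole at the origin (type 1), so the static position error constant is infinite and e_ss = 1/(1+∞) = 0.

0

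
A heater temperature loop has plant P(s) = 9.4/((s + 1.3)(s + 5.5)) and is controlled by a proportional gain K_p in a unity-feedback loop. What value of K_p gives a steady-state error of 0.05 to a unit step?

The loop is type 0, so e_ss(step) = 1/(1 + K_pos) with K_pos = K_p·P(0).
P(0) = 1.315. Require 1/(1 + K_p·1.315) = 0.05, so 1 + 1.315·K_p = 20.
K_p = (20 − 1)/1.315 = 14.5.

K_p = 14.5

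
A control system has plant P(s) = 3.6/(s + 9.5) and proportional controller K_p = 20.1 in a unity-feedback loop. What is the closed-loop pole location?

Closed-loop transfer function: T(s) = K_p·P(s)/(1 + K_p·P(s)) = 72.36/(s + 9.5 + 72.36) = 72.36/(s + 81.86).
The closed-loop pole is at s = −81.86.

s = -81.86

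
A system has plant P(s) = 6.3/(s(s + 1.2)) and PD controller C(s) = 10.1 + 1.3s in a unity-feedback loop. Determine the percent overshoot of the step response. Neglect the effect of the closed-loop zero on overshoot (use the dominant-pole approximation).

10.2%

Forward path: (10.1 + 1.3s)·6.3/(s(s+1.2)). The closed-loop characteristic equation is s² + (1.2 + 6.3·1.3)s + 6.3·10.1 = 0.
That is s² + 9.39s + 63.63 = 0, so ω_n = 7.977 rad/s and ζ = 9.39/(2·7.977) = 0.5886.
%OS = 100·exp(−πζ/√(1−ζ²)) = 10.2%.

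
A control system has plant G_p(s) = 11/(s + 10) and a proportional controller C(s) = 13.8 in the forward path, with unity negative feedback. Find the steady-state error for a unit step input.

0.0618

The loop is type 0. Static position error constant K_pos = C(0)·G_p(0) = 13.8·1.1 = 15.18.
Steady-state error to a unit step: e_ss = 1/(1+K_pos) = 1/16.18 = 0.0618.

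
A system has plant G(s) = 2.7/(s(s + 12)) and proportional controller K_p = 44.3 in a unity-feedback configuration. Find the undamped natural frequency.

ω_n = 10.9 rad/s

The closed-loop denominator is s(s+12) + 44.3·2.7 = s² + 12s + 119.6.
So ω_n² = 119.6 ⇒ ω_n = 10.94 rad/s, and ζ = 12/(2ω_n) = 0.549.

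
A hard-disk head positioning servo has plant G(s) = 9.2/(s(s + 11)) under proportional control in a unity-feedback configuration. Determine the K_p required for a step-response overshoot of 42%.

From %OS = 100·exp(−πζ/√(1−ζ²)) = 42%, ζ = −ln(0.42)/√(π²+ln²(0.42)) = 0.2662.
Characteristic equation s² + 11s + 9.2K_p = 0 gives ζ = 11/(2√(9.2K_p)).
Setting ζ = 0.2662: √(9.2K_p) = 11/(2·0.2662) = 20.66, so K_p = 427/9.2 = 46.4.

K_p = 46.4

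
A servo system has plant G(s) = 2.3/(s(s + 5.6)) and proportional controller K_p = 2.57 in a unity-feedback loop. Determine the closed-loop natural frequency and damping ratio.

ω_n = 2.43 rad/s, ζ = 1.15

With unity feedback the closed-loop characteristic equation is s² + 5.6s + 2.57·2.3 = s² + 5.6s + 5.911 = 0.
So ω_n² = 5.911 ⇒ ω_n = 2.431 rad/s, and ζ = 5.6/(2ω_n) = 1.15.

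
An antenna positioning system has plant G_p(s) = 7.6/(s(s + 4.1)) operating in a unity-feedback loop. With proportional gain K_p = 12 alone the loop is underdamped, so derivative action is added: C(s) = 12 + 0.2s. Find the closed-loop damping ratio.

Forward path: (12 + 0.2s)·7.6/(s(s+4.1)). The closed-loop characteristic equation is s² + (4.1 + 7.6·0.2)s + 7.6·12 = 0.
That is s² + 5.62s + 91.2 = 0, so ω_n = 9.55 rad/s and ζ = 5.62/(2·9.55) = 0.2942.

ζ = 0.294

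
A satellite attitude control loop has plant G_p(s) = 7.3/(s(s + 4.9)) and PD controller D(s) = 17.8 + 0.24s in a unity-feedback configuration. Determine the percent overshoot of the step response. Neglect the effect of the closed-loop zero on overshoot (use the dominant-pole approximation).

Forward path: (17.8 + 0.24s)·7.3/(s(s+4.9)). The closed-loop characteristic equation is s² + (4.9 + 7.3·0.24)s + 7.3·17.8 = 0.
That is s² + 6.652s + 129.9 = 0, so ω_n = 11.4 rad/s and ζ = 6.652/(2·11.4) = 0.2918.
%OS = 100·exp(−πζ/√(1−ζ²)) = 38.4%.

38.4%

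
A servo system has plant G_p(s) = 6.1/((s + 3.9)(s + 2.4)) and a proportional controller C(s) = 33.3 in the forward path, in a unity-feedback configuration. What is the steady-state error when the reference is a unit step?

0.044

The loop is type 0. Static position error constant K_pos = C(0)·G_p(0) = 33.3·0.6517 = 21.7.
Steady-state error to a unit step: e_ss = 1/(1+K_pos) = 1/22.7 = 0.044.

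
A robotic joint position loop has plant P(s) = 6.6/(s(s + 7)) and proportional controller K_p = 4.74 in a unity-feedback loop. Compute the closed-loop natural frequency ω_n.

ω_n = 5.59 rad/s

With unity feedback the closed-loop characteristic equation is s² + 7s + 4.74·6.6 = s² + 7s + 31.28 = 0.
Matching s² + 2ζω_n s + ω_n²: ω_n = √31.28 = 5.593 rad/s and 2ζω_n = 7, so ζ = 7/(2·5.593) = 0.626.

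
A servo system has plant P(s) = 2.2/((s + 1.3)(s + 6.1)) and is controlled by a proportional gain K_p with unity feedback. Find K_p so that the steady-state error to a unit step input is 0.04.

K_p = 86.5

For a type-0 loop with proportional control, e_ss = 1/(1 + K_p·P(0)).
P(0) = 0.2774. Require 1/(1 + K_p·0.2774) = 0.04, so 1 + 0.2774·K_p = 25.
K_p = (25 − 1)/0.2774 = 86.5.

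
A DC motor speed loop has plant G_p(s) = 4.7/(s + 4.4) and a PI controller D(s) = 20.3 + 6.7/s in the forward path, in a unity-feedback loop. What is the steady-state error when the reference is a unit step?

The open loop D(s)G_p(s) has a pole at the origin (type 1), so the static position error constant is infinite and e_ss = 1/(1+∞) = 0.

0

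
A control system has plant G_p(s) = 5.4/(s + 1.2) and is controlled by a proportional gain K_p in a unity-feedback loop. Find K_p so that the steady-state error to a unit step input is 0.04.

K_p = 5.33

Steady-state error for a unit step on this type-0 loop is 1/(1 + K_p·G_p(0)).
G_p(0) = 4.5. Require 1/(1 + K_p·4.5) = 0.04, so 1 + 4.5·K_p = 25.
K_p = (25 − 1)/4.5 = 5.33.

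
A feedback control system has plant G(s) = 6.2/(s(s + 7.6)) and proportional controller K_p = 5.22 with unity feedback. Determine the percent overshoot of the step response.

The closed-loop denominator s² + 7.6s + 32.36 gives ω_n = √32.36 = 5.689 and ζ = 7.6/(2ω_n) = 0.668.
%OS = 100·exp(−πζ/√(1−ζ²)) = 100·exp(−π·0.668/√0.5538) = 5.96%.

5.96%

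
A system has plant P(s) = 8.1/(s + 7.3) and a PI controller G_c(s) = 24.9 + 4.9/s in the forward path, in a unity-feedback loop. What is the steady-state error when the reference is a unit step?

0

The open loop G_c(s)P(s) has a pole at the origin (type 1), so the static position error constant is infinite and e_ss = 1/(1+∞) = 0.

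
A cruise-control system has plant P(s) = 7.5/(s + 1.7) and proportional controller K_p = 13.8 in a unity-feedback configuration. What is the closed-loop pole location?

s = -105.2

Closed-loop transfer function: T(s) = K_p·P(s)/(1 + K_p·P(s)) = 103.5/(s + 1.7 + 103.5) = 103.5/(s + 105.2).
The closed-loop pole is at s = −105.2.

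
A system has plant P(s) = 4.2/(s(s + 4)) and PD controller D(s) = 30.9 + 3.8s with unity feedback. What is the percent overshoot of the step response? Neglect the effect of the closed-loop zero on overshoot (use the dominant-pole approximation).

Forward path: (30.9 + 3.8s)·4.2/(s(s+4)). The closed-loop characteristic equation is s² + (4 + 4.2·3.8)s + 4.2·30.9 = 0.
That is s² + 19.96s + 129.8 = 0, so ω_n = 11.39 rad/s and ζ = 19.96/(2·11.39) = 0.876.
%OS = 100·exp(−πζ/√(1−ζ²)) = 0.332%.

0.332%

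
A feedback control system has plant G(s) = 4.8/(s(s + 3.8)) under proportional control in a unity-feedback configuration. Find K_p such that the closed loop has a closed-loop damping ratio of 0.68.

K_p = 1.63

Closed-loop characteristic equation: s² + 3.8s + K_p·4.8 = 0.
So ω_n = √(4.8K_p) and 2ζω_n = 3.8, giving ζ = 3.8/(2√(4.8K_p)).
Setting ζ = 0.68: √(4.8K_p) = 3.8/(2·0.68) = 2.794, so K_p = 7.807/4.8 = 1.63.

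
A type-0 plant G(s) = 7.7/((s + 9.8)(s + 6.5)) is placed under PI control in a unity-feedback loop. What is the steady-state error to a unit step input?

0

The PI controller's integrator makes the forward path type 1, so e_ss to a step is zero.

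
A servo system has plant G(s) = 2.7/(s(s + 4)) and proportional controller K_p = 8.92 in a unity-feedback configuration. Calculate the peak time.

T_p = 0.701 s

The closed-loop denominator s² + 4s + 24.08 gives ω_n = √24.08 = 4.908 and ζ = 4/(2ω_n) = 0.4075.
Damped frequency ω_d = ω_n√(1−ζ²) = 4.482 rad/s, so peak time T_p = π/ω_d = 0.701 s.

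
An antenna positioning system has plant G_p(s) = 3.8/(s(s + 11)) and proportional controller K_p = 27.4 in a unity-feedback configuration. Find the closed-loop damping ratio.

1 + K_p·G_p(s) = 0 gives s² + 11s + 104.1 = 0.
Matching s² + 2ζω_n s + ω_n²: ω_n = √104.1 = 10.2 rad/s and 2ζω_n = 11, so ζ = 11/(2·10.2) = 0.539.

ζ = 0.539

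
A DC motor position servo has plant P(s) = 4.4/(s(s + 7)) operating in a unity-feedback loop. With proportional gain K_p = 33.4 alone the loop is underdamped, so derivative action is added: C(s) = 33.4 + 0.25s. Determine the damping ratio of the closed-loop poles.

ζ = 0.334

Forward path: (33.4 + 0.25s)·4.4/(s(s+7)). The closed-loop characteristic equation is s² + (7 + 4.4·0.25)s + 4.4·33.4 = 0.
That is s² + 8.1s + 147 = 0, so ω_n = 12.12 rad/s and ζ = 8.1/(2·12.12) = 0.3341.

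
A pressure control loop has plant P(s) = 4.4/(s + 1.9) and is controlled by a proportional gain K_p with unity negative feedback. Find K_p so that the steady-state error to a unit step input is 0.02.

Steady-state error for a unit step on this type-0 loop is 1/(1 + K_p·P(0)).
P(0) = 2.316. Require 1/(1 + K_p·2.316) = 0.02, so 1 + 2.316·K_p = 50.
K_p = (50 − 1)/2.316 = 21.2.

K_p = 21.2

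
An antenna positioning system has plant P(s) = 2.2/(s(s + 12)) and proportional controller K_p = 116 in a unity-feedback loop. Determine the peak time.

T_p = 0.212 s

From 1 + K_pP(s) = 0: s² + 12s + 255.2 = 0 ⇒ ω_n = 15.97, ζ = 0.3756.
Damped frequency ω_d = ω_n√(1−ζ²) = 14.81 rad/s, so peak time T_p = π/ω_d = 0.212 s.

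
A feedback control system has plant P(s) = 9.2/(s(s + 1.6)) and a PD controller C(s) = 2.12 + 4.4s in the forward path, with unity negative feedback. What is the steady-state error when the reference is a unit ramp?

0.082

The loop has one pole at the origin (type 1). Velocity error constant K_v = lim_{s→0} s·C(s)P(s) = 2.12·9.2/1.6 = 12.19.
Steady-state error to a unit ramp: e_ss = 1/K_v = 0.082.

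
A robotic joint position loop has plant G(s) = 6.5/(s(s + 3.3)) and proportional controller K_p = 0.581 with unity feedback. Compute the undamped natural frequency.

ω_n = 1.94 rad/s

The closed-loop denominator is s(s+3.3) + 0.581·6.5 = s² + 3.3s + 3.776.
So ω_n² = 3.776 ⇒ ω_n = 1.943 rad/s, and ζ = 3.3/(2ω_n) = 0.849.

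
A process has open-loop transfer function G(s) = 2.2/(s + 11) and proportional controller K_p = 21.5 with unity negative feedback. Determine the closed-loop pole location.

Closed-loop transfer function: T(s) = K_p·G(s)/(1 + K_p·G(s)) = 47.3/(s + 11 + 47.3) = 47.3/(s + 58.3).
The closed-loop pole is at s = −58.3.

s = -58.3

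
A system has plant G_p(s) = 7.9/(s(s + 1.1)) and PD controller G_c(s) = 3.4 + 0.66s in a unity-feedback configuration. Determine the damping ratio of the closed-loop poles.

Forward path: (3.4 + 0.66s)·7.9/(s(s+1.1)). The closed-loop characteristic equation is s² + (1.1 + 7.9·0.66)s + 7.9·3.4 = 0.
That is s² + 6.314s + 26.86 = 0, so ω_n = 5.183 rad/s and ζ = 6.314/(2·5.183) = 0.6091.

ζ = 0.609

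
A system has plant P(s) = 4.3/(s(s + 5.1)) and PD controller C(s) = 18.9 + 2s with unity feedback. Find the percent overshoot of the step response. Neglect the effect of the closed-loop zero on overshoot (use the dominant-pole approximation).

2.54%

Forward path: (18.9 + 2s)·4.3/(s(s+5.1)). The closed-loop characteristic equation is s² + (5.1 + 4.3·2)s + 4.3·18.9 = 0.
That is s² + 13.7s + 81.27 = 0, so ω_n = 9.015 rad/s and ζ = 13.7/(2·9.015) = 0.7598.
%OS = 100·exp(−πζ/√(1−ζ²)) = 2.54%.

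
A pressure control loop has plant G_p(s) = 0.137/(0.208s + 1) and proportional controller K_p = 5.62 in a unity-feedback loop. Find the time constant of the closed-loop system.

τ = 0.118 s

Closed loop: T(s) = K_p·G_p/(1+K_p·G_p) = 0.7699/(0.208s + 1 + 0.7699), with pole at s = −(1 + 0.7699)/0.208 = −8.509.
Closed-loop time constant τ = 1/8.509 = 0.118 s.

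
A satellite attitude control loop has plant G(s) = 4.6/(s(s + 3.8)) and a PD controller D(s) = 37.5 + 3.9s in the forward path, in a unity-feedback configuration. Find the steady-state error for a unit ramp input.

0.022

The loop has one pole at the origin (type 1). Velocity error constant K_v = lim_{s→0} s·D(s)G(s) = 37.5·4.6/3.8 = 45.39.
Steady-state error to a unit ramp: e_ss = 1/K_v = 0.022.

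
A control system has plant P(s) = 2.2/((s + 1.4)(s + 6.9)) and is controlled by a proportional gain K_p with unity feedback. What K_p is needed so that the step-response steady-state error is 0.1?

Steady-state error for a unit step on this type-0 loop is 1/(1 + K_p·P(0)).
P(0) = 0.2277. Require 1/(1 + K_p·0.2277) = 0.1, so 1 + 0.2277·K_p = 10.
K_p = (10 − 1)/0.2277 = 39.5.

K_p = 39.5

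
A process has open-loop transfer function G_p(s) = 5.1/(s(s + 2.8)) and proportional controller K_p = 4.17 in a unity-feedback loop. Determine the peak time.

From 1 + K_pG_p(s) = 0: s² + 2.8s + 21.27 = 0 ⇒ ω_n = 4.612, ζ = 0.3036.
Damped frequency ω_d = ω_n√(1−ζ²) = 4.394 rad/s, so peak time T_p = π/ω_d = 0.715 s.

T_p = 0.715 s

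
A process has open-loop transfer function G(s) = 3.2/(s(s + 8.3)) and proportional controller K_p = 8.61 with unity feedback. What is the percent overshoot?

1.73%

The closed-loop denominator s² + 8.3s + 27.55 gives ω_n = √27.55 = 5.249 and ζ = 8.3/(2ω_n) = 0.7906.
%OS = 100·exp(−πζ/√(1−ζ²)) = 100·exp(−π·0.7906/√0.3749) = 1.73%.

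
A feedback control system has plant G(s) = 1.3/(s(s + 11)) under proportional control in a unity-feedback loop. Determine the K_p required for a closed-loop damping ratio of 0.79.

K_p = 37.3

Closed-loop characteristic equation: s² + 11s + K_p·1.3 = 0.
So ω_n = √(1.3K_p) and 2ζω_n = 11, giving ζ = 11/(2√(1.3K_p)).
Setting ζ = 0.79: √(1.3K_p) = 11/(2·0.79) = 6.962, so K_p = 48.47/1.3 = 37.3.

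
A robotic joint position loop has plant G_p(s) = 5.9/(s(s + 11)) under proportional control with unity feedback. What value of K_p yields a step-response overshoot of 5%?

From %OS = 100·exp(−πζ/√(1−ζ²)) = 5%, ζ = −ln(0.05)/√(π²+ln²(0.05)) = 0.6901.
Characteristic equation s² + 11s + 5.9K_p = 0 gives ζ = 11/(2√(5.9K_p)).
Setting ζ = 0.6901: √(5.9K_p) = 11/(2·0.6901) = 7.97, so K_p = 63.52/5.9 = 10.8.

K_p = 10.8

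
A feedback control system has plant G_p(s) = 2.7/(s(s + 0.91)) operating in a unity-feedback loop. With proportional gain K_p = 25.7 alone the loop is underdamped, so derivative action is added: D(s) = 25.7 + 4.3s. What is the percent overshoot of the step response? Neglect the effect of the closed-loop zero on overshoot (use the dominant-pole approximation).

2.79%

Forward path: (25.7 + 4.3s)·2.7/(s(s+0.91)). The closed-loop characteristic equation is s² + (0.91 + 2.7·4.3)s + 2.7·25.7 = 0.
That is s² + 12.52s + 69.39 = 0, so ω_n = 8.33 rad/s and ζ = 12.52/(2·8.33) = 0.7515.
%OS = 100·exp(−πζ/√(1−ζ²)) = 2.79%.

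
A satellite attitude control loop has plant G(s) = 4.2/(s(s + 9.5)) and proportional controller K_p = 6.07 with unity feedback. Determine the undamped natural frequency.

ω_n = 5.05 rad/s

With unity feedback the closed-loop characteristic equation is s² + 9.5s + 6.07·4.2 = s² + 9.5s + 25.49 = 0.
Matching s² + 2ζω_n s + ω_n²: ω_n = √25.49 = 5.049 rad/s and 2ζω_n = 9.5, so ζ = 9.5/(2·5.049) = 0.941.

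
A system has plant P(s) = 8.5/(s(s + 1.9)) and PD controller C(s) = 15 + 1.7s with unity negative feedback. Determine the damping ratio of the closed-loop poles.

ζ = 0.724

Forward path: (15 + 1.7s)·8.5/(s(s+1.9)). The closed-loop characteristic equation is s² + (1.9 + 8.5·1.7)s + 8.5·15 = 0.
That is s² + 16.35s + 127.5 = 0, so ω_n = 11.29 rad/s and ζ = 16.35/(2·11.29) = 0.724.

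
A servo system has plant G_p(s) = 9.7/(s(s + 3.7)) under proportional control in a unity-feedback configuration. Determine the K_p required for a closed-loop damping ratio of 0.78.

K_p = 0.58

Closed-loop characteristic equation: s² + 3.7s + K_p·9.7 = 0.
So ω_n = √(9.7K_p) and 2ζω_n = 3.7, giving ζ = 3.7/(2√(9.7K_p)).
Setting ζ = 0.78: √(9.7K_p) = 3.7/(2·0.78) = 2.372, so K_p = 5.625/9.7 = 0.58.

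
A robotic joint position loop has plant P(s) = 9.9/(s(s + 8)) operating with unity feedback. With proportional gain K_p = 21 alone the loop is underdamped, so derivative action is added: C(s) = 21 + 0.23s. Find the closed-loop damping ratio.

Forward path: (21 + 0.23s)·9.9/(s(s+8)). The closed-loop characteristic equation is s² + (8 + 9.9·0.23)s + 9.9·21 = 0.
That is s² + 10.28s + 207.9 = 0, so ω_n = 14.42 rad/s and ζ = 10.28/(2·14.42) = 0.3564.

ζ = 0.356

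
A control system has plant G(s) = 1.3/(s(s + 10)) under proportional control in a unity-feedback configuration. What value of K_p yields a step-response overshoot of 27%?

From %OS = 100·exp(−πζ/√(1−ζ²)) = 27%, ζ = −ln(0.27)/√(π²+ln²(0.27)) = 0.3847.
Characteristic equation s² + 10s + 1.3K_p = 0 gives ζ = 10/(2√(1.3K_p)).
Setting ζ = 0.3847: √(1.3K_p) = 10/(2·0.3847) = 13, so K_p = 168.9/1.3 = 130.

K_p = 130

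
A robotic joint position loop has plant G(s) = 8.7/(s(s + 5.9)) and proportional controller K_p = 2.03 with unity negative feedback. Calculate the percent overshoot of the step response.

4.52%

From 1 + K_pG(s) = 0: s² + 5.9s + 17.66 = 0 ⇒ ω_n = 4.202, ζ = 0.702.
%OS = 100·exp(−πζ/√(1−ζ²)) = 100·exp(−π·0.702/√0.5072) = 4.52%.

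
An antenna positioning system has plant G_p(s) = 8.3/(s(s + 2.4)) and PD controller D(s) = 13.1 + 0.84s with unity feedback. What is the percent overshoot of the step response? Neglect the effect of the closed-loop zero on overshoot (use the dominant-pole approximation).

Forward path: (13.1 + 0.84s)·8.3/(s(s+2.4)). The closed-loop characteristic equation is s² + (2.4 + 8.3·0.84)s + 8.3·13.1 = 0.
That is s² + 9.372s + 108.7 = 0, so ω_n = 10.43 rad/s and ζ = 9.372/(2·10.43) = 0.4494.
%OS = 100·exp(−πζ/√(1−ζ²)) = 20.6%.

20.6%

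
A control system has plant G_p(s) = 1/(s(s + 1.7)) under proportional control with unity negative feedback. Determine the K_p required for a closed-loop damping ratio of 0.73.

Closed-loop characteristic equation: s² + 1.7s + K_p·1 = 0.
So ω_n = √(1K_p) and 2ζω_n = 1.7, giving ζ = 1.7/(2√(1K_p)).
Setting ζ = 0.73: √(1K_p) = 1.7/(2·0.73) = 1.164, so K_p = 1.356/1 = 1.36.

K_p = 1.36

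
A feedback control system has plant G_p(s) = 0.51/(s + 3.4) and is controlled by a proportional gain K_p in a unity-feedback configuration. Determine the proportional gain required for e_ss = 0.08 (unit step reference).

K_p = 76.7

Steady-state error for a unit step on this type-0 loop is 1/(1 + K_p·G_p(0)).
G_p(0) = 0.15. Require 1/(1 + K_p·0.15) = 0.08, so 1 + 0.15·K_p = 12.5.
K_p = (12.5 − 1)/0.15 = 76.7.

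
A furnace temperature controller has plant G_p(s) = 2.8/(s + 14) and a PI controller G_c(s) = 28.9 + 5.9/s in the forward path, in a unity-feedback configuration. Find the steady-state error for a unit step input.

The open loop G_c(s)G_p(s) has a pole at the origin (type 1), so the static position error constant is infinite and e_ss = 1/(1+∞) = 0.

0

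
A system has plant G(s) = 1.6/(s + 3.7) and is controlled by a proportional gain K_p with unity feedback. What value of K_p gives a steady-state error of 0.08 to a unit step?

K_p = 26.6

Steady-state error for a unit step on this type-0 loop is 1/(1 + K_p·G(0)).
G(0) = 0.4324. Require 1/(1 + K_p·0.4324) = 0.08, so 1 + 0.4324·K_p = 12.5.
K_p = (12.5 − 1)/0.4324 = 26.6.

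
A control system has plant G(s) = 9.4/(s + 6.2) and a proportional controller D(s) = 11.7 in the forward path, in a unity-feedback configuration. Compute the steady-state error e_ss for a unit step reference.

0.0534

The loop is type 0. Static position error constant K_pos = D(0)·G(0) = 11.7·1.516 = 17.74.
Steady-state error to a unit step: e_ss = 1/(1+K_pos) = 1/18.74 = 0.0534.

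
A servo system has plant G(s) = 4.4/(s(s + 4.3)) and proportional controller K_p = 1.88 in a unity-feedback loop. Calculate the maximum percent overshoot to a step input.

2.91%

Closed-loop characteristic equation: s² + 4.3s + 8.272 = 0, so ω_n = 2.876 rad/s and ζ = 4.3/(2·2.876) = 0.7475.
%OS = 100·exp(−πζ/√(1−ζ²)) = 100·exp(−π·0.7475/√0.4412) = 2.91%.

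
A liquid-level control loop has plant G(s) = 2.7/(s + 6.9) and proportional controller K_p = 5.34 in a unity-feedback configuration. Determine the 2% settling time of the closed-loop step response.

T_s ≈ 0.188 s

Closed-loop transfer function: T(s) = K_p·G(s)/(1 + K_p·G(s)) = 14.42/(s + 6.9 + 14.42) = 14.42/(s + 21.32).
Time constant τ = 1/21.32 = 0.04691 s, so the 2% settling time is about 4τ = 0.188 s.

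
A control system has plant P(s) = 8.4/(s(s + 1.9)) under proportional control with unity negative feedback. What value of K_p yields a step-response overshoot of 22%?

From %OS = 100·exp(−πζ/√(1−ζ²)) = 22%, ζ = −ln(0.22)/√(π²+ln²(0.22)) = 0.4342.
Characteristic equation s² + 1.9s + 8.4K_p = 0 gives ζ = 1.9/(2√(8.4K_p)).
Setting ζ = 0.4342: √(8.4K_p) = 1.9/(2·0.4342) = 2.188, so K_p = 4.788/8.4 = 0.57.

K_p = 0.57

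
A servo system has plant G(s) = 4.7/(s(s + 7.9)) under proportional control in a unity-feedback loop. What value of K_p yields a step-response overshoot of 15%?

From %OS = 100·exp(−πζ/√(1−ζ²)) = 15%, ζ = −ln(0.15)/√(π²+ln²(0.15)) = 0.5169.
Characteristic equation s² + 7.9s + 4.7K_p = 0 gives ζ = 7.9/(2√(4.7K_p)).
Setting ζ = 0.5169: √(4.7K_p) = 7.9/(2·0.5169) = 7.641, so K_p = 58.39/4.7 = 12.4.

K_p = 12.4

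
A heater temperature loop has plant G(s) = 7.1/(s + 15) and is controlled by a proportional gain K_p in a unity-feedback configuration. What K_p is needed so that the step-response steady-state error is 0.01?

For a type-0 loop with proportional control, e_ss = 1/(1 + K_p·G(0)).
G(0) = 0.4733. Require 1/(1 + K_p·0.4733) = 0.01, so 1 + 0.4733·K_p = 100.
K_p = (100 − 1)/0.4733 = 209.

K_p = 209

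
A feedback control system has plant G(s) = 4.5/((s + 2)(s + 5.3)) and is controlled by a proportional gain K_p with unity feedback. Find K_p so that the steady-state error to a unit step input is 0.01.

The loop is type 0, so e_ss(step) = 1/(1 + K_pos) with K_pos = K_p·G(0).
G(0) = 0.4245. Require 1/(1 + K_p·0.4245) = 0.01, so 1 + 0.4245·K_p = 100.
K_p = (100 − 1)/0.4245 = 233.

K_p = 233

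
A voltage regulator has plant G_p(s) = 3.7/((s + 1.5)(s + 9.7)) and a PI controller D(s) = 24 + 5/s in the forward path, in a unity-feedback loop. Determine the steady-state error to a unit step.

0

The open loop D(s)G_p(s) has a pole at the origin (type 1), so the static position error constant is infinite and e_ss = 1/(1+∞) = 0.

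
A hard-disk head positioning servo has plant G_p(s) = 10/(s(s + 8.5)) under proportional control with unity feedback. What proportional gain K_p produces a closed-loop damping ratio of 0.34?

Closed-loop characteristic equation: s² + 8.5s + K_p·10 = 0.
So ω_n = √(10K_p) and 2ζω_n = 8.5, giving ζ = 8.5/(2√(10K_p)).
Setting ζ = 0.34: √(10K_p) = 8.5/(2·0.34) = 12.5, so K_p = 156.2/10 = 15.6.

K_p = 15.6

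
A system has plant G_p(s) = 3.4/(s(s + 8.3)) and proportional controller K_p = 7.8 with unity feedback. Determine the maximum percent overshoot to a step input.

The closed-loop denominator s² + 8.3s + 26.52 gives ω_n = √26.52 = 5.15 and ζ = 8.3/(2ω_n) = 0.8059.
%OS = 100·exp(−πζ/√(1−ζ²)) = 100·exp(−π·0.8059/√0.3506) = 1.39%.

1.39%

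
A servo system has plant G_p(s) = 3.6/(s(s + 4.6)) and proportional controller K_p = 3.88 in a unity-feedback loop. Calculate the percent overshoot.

8.6%

From 1 + K_pG_p(s) = 0: s² + 4.6s + 13.97 = 0 ⇒ ω_n = 3.737, ζ = 0.6154.
%OS = 100·exp(−πζ/√(1−ζ²)) = 100·exp(−π·0.6154/√0.6213) = 8.6%.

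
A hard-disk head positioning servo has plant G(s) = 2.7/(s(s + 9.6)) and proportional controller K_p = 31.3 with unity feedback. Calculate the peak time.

The closed-loop denominator s² + 9.6s + 84.51 gives ω_n = √84.51 = 9.193 and ζ = 9.6/(2ω_n) = 0.5221.
Damped frequency ω_d = ω_n√(1−ζ²) = 7.84 rad/s, so peak time T_p = π/ω_d = 0.401 s.

T_p = 0.401 s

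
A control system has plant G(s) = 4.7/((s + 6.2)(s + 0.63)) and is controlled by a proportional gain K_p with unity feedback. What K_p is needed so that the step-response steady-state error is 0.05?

K_p = 15.8

Steady-state error for a unit step on this type-0 loop is 1/(1 + K_p·G(0)).
G(0) = 1.203. Require 1/(1 + K_p·1.203) = 0.05, so 1 + 1.203·K_p = 20.
K_p = (20 − 1)/1.203 = 15.8.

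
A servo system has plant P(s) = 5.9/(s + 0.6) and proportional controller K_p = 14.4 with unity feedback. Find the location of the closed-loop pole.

Closed-loop transfer function: T(s) = K_p·P(s)/(1 + K_p·P(s)) = 84.96/(s + 0.6 + 84.96) = 84.96/(s + 85.56).
The closed-loop pole is at s = −85.56.

s = -85.56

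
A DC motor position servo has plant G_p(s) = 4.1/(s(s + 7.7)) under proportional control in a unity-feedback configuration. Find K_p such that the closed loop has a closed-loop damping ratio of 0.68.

Closed-loop characteristic equation: s² + 7.7s + K_p·4.1 = 0.
So ω_n = √(4.1K_p) and 2ζω_n = 7.7, giving ζ = 7.7/(2√(4.1K_p)).
Setting ζ = 0.68: √(4.1K_p) = 7.7/(2·0.68) = 5.662, so K_p = 32.06/4.1 = 7.82.

K_p = 7.82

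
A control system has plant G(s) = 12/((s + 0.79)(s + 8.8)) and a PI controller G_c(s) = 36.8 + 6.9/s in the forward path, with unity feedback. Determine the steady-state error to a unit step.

0

The open loop G_c(s)G(s) has a pole at the origin (type 1), so the static position error constant is infinite and e_ss = 1/(1+∞) = 0.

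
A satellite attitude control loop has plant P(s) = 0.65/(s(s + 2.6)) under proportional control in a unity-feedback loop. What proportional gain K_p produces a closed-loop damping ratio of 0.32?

K_p = 25.4

Closed-loop characteristic equation: s² + 2.6s + K_p·0.65 = 0.
So ω_n = √(0.65K_p) and 2ζω_n = 2.6, giving ζ = 2.6/(2√(0.65K_p)).
Setting ζ = 0.32: √(0.65K_p) = 2.6/(2·0.32) = 4.062, so K_p = 16.5/0.65 = 25.4.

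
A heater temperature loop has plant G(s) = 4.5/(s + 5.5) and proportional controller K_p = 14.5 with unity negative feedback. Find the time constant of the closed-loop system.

Closed-loop transfer function: T(s) = K_p·G(s)/(1 + K_p·G(s)) = 65.25/(s + 5.5 + 65.25) = 65.25/(s + 70.75).
Time constant τ = 1/70.75 = 0.0141 s.

τ = 0.0141 s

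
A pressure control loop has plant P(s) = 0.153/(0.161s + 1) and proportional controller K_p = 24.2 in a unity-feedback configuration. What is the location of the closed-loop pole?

Closed loop: T(s) = K_p·P/(1+K_p·P) = 3.703/(0.161s + 1 + 3.703), with pole at s = −(1 + 3.703)/0.161 = −29.21.

s = -29.21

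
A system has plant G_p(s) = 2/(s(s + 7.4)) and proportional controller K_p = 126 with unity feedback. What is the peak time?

From 1 + K_pG_p(s) = 0: s² + 7.4s + 252 = 0 ⇒ ω_n = 15.87, ζ = 0.2331.
Damped frequency ω_d = ω_n√(1−ζ²) = 15.44 rad/s, so peak time T_p = π/ω_d = 0.204 s.

T_p = 0.204 s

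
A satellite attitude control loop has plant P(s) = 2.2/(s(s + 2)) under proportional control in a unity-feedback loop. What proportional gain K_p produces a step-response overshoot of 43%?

From %OS = 100·exp(−πζ/√(1−ζ²)) = 43%, ζ = −ln(0.43)/√(π²+ln²(0.43)) = 0.2594.
Characteristic equation s² + 2s + 2.2K_p = 0 gives ζ = 2/(2√(2.2K_p)).
Setting ζ = 0.2594: √(2.2K_p) = 2/(2·0.2594) = 3.854, so K_p = 14.86/2.2 = 6.75.

K_p = 6.75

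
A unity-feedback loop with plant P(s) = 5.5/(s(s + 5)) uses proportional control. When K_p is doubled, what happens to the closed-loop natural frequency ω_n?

increase

ω_n = √(5.5·K_p), which grows with K_p.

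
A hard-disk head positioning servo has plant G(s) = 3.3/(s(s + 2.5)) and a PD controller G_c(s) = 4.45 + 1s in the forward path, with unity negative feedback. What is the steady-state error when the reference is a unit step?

The open loop G_c(s)G(s) has a pole at the origin (type 1), so the static position error constant is infinite and e_ss = 1/(1+∞) = 0.

0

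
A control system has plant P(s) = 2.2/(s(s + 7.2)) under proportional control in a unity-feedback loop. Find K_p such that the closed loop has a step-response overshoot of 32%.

K_p = 50.7

From %OS = 100·exp(−πζ/√(1−ζ²)) = 32%, ζ = −ln(0.32)/√(π²+ln²(0.32)) = 0.341.
Characteristic equation s² + 7.2s + 2.2K_p = 0 gives ζ = 7.2/(2√(2.2K_p)).
Setting ζ = 0.341: √(2.2K_p) = 7.2/(2·0.341) = 10.56, so K_p = 111.5/2.2 = 50.7.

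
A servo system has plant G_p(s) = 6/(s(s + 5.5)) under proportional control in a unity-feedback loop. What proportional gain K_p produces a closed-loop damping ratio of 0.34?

Closed-loop characteristic equation: s² + 5.5s + K_p·6 = 0.
So ω_n = √(6K_p) and 2ζω_n = 5.5, giving ζ = 5.5/(2√(6K_p)).
Setting ζ = 0.34: √(6K_p) = 5.5/(2·0.34) = 8.088, so K_p = 65.42/6 = 10.9.

K_p = 10.9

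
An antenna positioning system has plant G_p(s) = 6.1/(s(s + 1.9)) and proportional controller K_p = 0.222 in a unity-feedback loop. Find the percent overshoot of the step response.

Closed-loop characteristic equation: s² + 1.9s + 1.354 = 0, so ω_n = 1.164 rad/s and ζ = 1.9/(2·1.164) = 0.8164.
%OS = 100·exp(−πζ/√(1−ζ²)) = 100·exp(−π·0.8164/√0.3336) = 1.18%.

1.18%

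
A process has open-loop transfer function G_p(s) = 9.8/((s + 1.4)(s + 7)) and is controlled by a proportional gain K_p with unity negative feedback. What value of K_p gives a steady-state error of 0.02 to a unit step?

The loop is type 0, so e_ss(step) = 1/(1 + K_pos) with K_pos = K_p·G_p(0).
G_p(0) = 1. Require 1/(1 + K_p·1) = 0.02, so 1 + 1·K_p = 50.
K_p = (50 − 1)/1 = 49.

K_p = 49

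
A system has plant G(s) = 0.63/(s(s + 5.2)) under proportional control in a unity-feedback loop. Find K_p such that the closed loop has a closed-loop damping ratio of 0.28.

K_p = 137

Closed-loop characteristic equation: s² + 5.2s + K_p·0.63 = 0.
So ω_n = √(0.63K_p) and 2ζω_n = 5.2, giving ζ = 5.2/(2√(0.63K_p)).
Setting ζ = 0.28: √(0.63K_p) = 5.2/(2·0.28) = 9.286, so K_p = 86.22/0.63 = 137.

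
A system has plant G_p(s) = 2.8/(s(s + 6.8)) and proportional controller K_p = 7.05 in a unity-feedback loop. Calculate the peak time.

T_p = 1.1 s

Closed-loop characteristic equation: s² + 6.8s + 19.74 = 0, so ω_n = 4.443 rad/s and ζ = 6.8/(2·4.443) = 0.7653.
Damped frequency ω_d = ω_n√(1−ζ²) = 2.86 rad/s, so peak time T_p = π/ω_d = 1.1 s.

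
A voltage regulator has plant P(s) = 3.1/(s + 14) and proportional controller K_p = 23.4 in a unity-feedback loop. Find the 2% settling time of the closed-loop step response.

Closed-loop transfer function: T(s) = K_p·P(s)/(1 + K_p·P(s)) = 72.54/(s + 14 + 72.54) = 72.54/(s + 86.54).
Time constant τ = 1/86.54 = 0.01156 s, so the 2% settling time is about 4τ = 0.0462 s.

T_s ≈ 0.0462 s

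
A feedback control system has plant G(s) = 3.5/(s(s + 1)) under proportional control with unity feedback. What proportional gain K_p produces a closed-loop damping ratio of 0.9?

K_p = 0.0882

Closed-loop characteristic equation: s² + 1s + K_p·3.5 = 0.
So ω_n = √(3.5K_p) and 2ζω_n = 1, giving ζ = 1/(2√(3.5K_p)).
Setting ζ = 0.9: √(3.5K_p) = 1/(2·0.9) = 0.5556, so K_p = 0.3086/3.5 = 0.0882.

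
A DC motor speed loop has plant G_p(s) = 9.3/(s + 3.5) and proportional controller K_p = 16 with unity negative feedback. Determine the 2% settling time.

T_s ≈ 0.0263 s

Closed-loop transfer function: T(s) = K_p·G_p(s)/(1 + K_p·G_p(s)) = 148.8/(s + 3.5 + 148.8) = 148.8/(s + 152.3).
Time constant τ = 1/152.3 = 0.006566 s, so the 2% settling time is about 4τ = 0.0263 s.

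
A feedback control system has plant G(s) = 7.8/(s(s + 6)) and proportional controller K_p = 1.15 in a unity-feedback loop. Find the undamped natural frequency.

With unity feedback the closed-loop characteristic equation is s² + 6s + 1.15·7.8 = s² + 6s + 8.97 = 0.
Matching s² + 2ζω_n s + ω_n²: ω_n = √8.97 = 2.995 rad/s and 2ζω_n = 6, so ζ = 6/(2·2.995) = 1.

ω_n = 2.99 rad/s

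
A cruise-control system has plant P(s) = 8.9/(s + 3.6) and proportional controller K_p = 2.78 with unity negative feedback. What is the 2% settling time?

Closed-loop transfer function: T(s) = K_p·P(s)/(1 + K_p·P(s)) = 24.74/(s + 3.6 + 24.74) = 24.74/(s + 28.34).
Time constant τ = 1/28.34 = 0.03528 s, so the 2% settling time is about 4τ = 0.141 s.

T_s ≈ 0.141 s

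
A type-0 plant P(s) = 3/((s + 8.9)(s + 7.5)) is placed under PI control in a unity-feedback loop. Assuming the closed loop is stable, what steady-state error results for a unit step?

0

The PI controller's integrator makes the forward path type 1, so e_ss to a step is zero.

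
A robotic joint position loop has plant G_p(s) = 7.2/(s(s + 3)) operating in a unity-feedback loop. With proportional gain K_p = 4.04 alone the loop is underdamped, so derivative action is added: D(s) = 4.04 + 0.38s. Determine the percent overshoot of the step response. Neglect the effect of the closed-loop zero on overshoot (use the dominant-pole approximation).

Forward path: (4.04 + 0.38s)·7.2/(s(s+3)). The closed-loop characteristic equation is s² + (3 + 7.2·0.38)s + 7.2·4.04 = 0.
That is s² + 5.736s + 29.09 = 0, so ω_n = 5.393 rad/s and ζ = 5.736/(2·5.393) = 0.5318.
%OS = 100·exp(−πζ/√(1−ζ²)) = 13.9%.

13.9%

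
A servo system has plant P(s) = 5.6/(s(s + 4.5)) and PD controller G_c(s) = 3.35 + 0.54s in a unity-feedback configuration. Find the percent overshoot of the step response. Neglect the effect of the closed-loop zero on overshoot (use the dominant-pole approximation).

Forward path: (3.35 + 0.54s)·5.6/(s(s+4.5)). The closed-loop characteristic equation is s² + (4.5 + 5.6·0.54)s + 5.6·3.35 = 0.
That is s² + 7.524s + 18.76 = 0, so ω_n = 4.331 rad/s and ζ = 7.524/(2·4.331) = 0.8686.
%OS = 100·exp(−πζ/√(1−ζ²)) = 0.406%.

0.406%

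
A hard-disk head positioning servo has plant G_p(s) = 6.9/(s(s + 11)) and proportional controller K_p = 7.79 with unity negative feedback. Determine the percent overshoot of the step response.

Closed-loop characteristic equation: s² + 11s + 53.75 = 0, so ω_n = 7.332 rad/s and ζ = 11/(2·7.332) = 0.7502.
%OS = 100·exp(−πζ/√(1−ζ²)) = 100·exp(−π·0.7502/√0.4372) = 2.83%.

2.83%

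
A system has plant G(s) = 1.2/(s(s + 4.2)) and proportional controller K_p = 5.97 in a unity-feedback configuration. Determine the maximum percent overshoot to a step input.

The closed-loop denominator s² + 4.2s + 7.164 gives ω_n = √7.164 = 2.677 and ζ = 4.2/(2ω_n) = 0.7846.
%OS = 100·exp(−πζ/√(1−ζ²)) = 100·exp(−π·0.7846/√0.3844) = 1.88%.

1.88%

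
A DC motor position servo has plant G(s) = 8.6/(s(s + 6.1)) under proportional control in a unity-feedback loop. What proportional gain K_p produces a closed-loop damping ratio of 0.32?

K_p = 10.6

Closed-loop characteristic equation: s² + 6.1s + K_p·8.6 = 0.
So ω_n = √(8.6K_p) and 2ζω_n = 6.1, giving ζ = 6.1/(2√(8.6K_p)).
Setting ζ = 0.32: √(8.6K_p) = 6.1/(2·0.32) = 9.531, so K_p = 90.84/8.6 = 10.6.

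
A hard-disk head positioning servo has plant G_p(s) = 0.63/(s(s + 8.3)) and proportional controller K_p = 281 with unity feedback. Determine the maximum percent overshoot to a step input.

35.7%

The closed-loop denominator s² + 8.3s + 177 gives ω_n = √177 = 13.31 and ζ = 8.3/(2ω_n) = 0.3119.
%OS = 100·exp(−πζ/√(1−ζ²)) = 100·exp(−π·0.3119/√0.9027) = 35.7%.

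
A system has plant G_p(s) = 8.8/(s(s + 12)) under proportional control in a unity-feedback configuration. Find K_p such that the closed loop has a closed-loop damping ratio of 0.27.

Closed-loop characteristic equation: s² + 12s + K_p·8.8 = 0.
So ω_n = √(8.8K_p) and 2ζω_n = 12, giving ζ = 12/(2√(8.8K_p)).
Setting ζ = 0.27: √(8.8K_p) = 12/(2·0.27) = 22.22, so K_p = 493.8/8.8 = 56.1.

K_p = 56.1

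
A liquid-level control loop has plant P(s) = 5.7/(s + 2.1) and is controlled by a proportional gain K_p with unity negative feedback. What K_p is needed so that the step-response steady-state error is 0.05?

K_p = 7

The loop is type 0, so e_ss(step) = 1/(1 + K_pos) with K_pos = K_p·P(0).
P(0) = 2.714. Require 1/(1 + K_p·2.714) = 0.05, so 1 + 2.714·K_p = 20.
K_p = (20 − 1)/2.714 = 7.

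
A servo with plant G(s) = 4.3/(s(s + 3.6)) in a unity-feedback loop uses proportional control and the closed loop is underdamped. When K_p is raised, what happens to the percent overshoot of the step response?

increase

Characteristic equation s² + 3.6s + K_p·4.3 = 0: raising K_p raises ω_n while 2ζω_n = 3.6 is fixed, so ζ falls and overshoot grows.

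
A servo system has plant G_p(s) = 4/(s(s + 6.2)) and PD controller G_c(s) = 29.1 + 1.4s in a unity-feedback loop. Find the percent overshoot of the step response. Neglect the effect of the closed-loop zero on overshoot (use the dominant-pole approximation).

12.8%

Forward path: (29.1 + 1.4s)·4/(s(s+6.2)). The closed-loop characteristic equation is s² + (6.2 + 4·1.4)s + 4·29.1 = 0.
That is s² + 11.8s + 116.4 = 0, so ω_n = 10.79 rad/s and ζ = 11.8/(2·10.79) = 0.5469.
%OS = 100·exp(−πζ/√(1−ζ²)) = 12.8%.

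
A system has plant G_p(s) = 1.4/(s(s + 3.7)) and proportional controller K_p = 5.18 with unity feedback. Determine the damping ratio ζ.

With unity feedback the closed-loop characteristic equation is s² + 3.7s + 5.18·1.4 = s² + 3.7s + 7.252 = 0.
Matching s² + 2ζω_n s + ω_n²: ω_n = √7.252 = 2.693 rad/s and 2ζω_n = 3.7, so ζ = 3.7/(2·2.693) = 0.687.

ζ = 0.687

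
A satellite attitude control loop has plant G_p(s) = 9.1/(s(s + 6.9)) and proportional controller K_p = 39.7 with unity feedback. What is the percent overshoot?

56%

The closed-loop denominator s² + 6.9s + 361.3 gives ω_n = √361.3 = 19.01 and ζ = 6.9/(2ω_n) = 0.1815.
%OS = 100·exp(−πζ/√(1−ζ²)) = 100·exp(−π·0.1815/√0.9671) = 56%.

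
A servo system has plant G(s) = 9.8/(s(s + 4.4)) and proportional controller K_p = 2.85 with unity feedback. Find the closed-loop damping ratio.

ζ = 0.416

1 + K_p·G(s) = 0 gives s² + 4.4s + 27.93 = 0.
Matching s² + 2ζω_n s + ω_n²: ω_n = √27.93 = 5.285 rad/s and 2ζω_n = 4.4, so ζ = 4.4/(2·5.285) = 0.416.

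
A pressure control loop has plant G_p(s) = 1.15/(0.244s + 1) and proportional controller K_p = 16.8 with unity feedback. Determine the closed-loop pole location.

s = -83.28

Closed loop: T(s) = K_p·G_p/(1+K_p·G_p) = 19.32/(0.244s + 1 + 19.32), with pole at s = −(1 + 19.32)/0.244 = −83.28.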